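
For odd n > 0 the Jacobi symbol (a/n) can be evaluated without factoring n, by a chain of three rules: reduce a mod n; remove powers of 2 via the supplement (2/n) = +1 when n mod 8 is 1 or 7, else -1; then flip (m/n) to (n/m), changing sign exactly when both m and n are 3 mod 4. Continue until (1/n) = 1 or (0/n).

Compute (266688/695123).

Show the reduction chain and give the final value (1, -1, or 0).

1

266688 = 2^6·4167; (2/695123) = -1 since 695123 mod 8 = 3, so (266688/695123) = (-1)^6·(4167/695123); sign now +1
reciprocity: (4167/695123) = -1·(695123/4167) since 4167 mod 4 = 3, 695123 mod 4 = 3; sign now -1
(695123/4167) = (3401/4167)   [reduce mod 4167]
reciprocity: (3401/4167) = +1·(4167/3401) since 3401 mod 4 = 1, 4167 mod 4 = 3; sign now -1
(4167/3401) = (766/3401)   [reduce mod 3401]
766 = 2^1·383; (2/3401) = +1 since 3401 mod 8 = 1, so (766/3401) = (+1)^1·(383/3401); sign now -1
reciprocity: (383/3401) = +1·(3401/383) since 383 mod 4 = 3, 3401 mod 4 = 1; sign now -1
(3401/383) = (337/383)   [reduce mod 383]
reciprocity: (337/383) = +1·(383/337) since 337 mod 4 = 1, 383 mod 4 = 3; sign now -1
(383/337) = (46/337)   [reduce mod 337]
46 = 2^1·23; (2/337) = +1 since 337 mod 8 = 1, so (46/337) = (+1)^1·(23/337); sign now -1
reciprocity: (23/337) = +1·(337/23) since 23 mod 4 = 3, 337 mod 4 = 1; sign now -1
(337/23) = (15/23)   [reduce mod 23]
reciprocity: (15/23) = -1·(23/15) since 15 mod 4 = 3, 23 mod 4 = 3; sign now +1
(23/15) = (8/15)   [reduce mod 15]
8 = 2^3·1; (2/15) = +1 since 15 mod 8 = 7, so (8/15) = (+1)^3·(1/15); sign now +1
(1/15) = 1; final value = sign = +1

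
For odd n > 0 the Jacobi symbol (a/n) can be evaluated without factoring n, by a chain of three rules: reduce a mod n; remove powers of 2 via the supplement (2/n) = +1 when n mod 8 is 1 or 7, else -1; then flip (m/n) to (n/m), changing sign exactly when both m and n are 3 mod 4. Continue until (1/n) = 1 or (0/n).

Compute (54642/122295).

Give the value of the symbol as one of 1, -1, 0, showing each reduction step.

54642 = 2^1·27321; (2/122295) = +1 since 122295 mod 8 = 7, so (54642/122295) = (+1)^1·(27321/122295); sign now +1
reciprocity: (27321/122295) = +1·(122295/27321) since 27321 mod 4 = 1, 122295 mod 4 = 3; sign now +1
(122295/27321) = (13011/27321)   [reduce mod 27321]
reciprocity: (13011/27321) = +1·(27321/13011) since 13011 mod 4 = 3, 27321 mod 4 = 1; sign now +1
(27321/13011) = (1299/13011)   [reduce mod 13011]
reciprocity: (1299/13011) = -1·(13011/1299) since 1299 mod 4 = 3, 13011 mod 4 = 3; sign now -1
(13011/1299) = (21/1299)   [reduce mod 1299]
reciprocity: (21/1299) = +1·(1299/21) since 21 mod 4 = 1, 1299 mod 4 = 3; sign now -1
(1299/21) = (18/21)   [reduce mod 21]
18 = 2^1·9; (2/21) = -1 since 21 mod 8 = 5, so (18/21) = (-1)^1·(9/21); sign now +1
reciprocity: (9/21) = +1·(21/9) since 9 mod 4 = 1, 21 mod 4 = 1; sign now +1
(21/9) = (3/9)   [reduce mod 9]
reciprocity: (3/9) = +1·(9/3) since 3 mod 4 = 3, 9 mod 4 = 1; sign now +1
(9/3) = (0/3)   [reduce mod 3]
(0/3) = 0   [gcd(a, n) > 1]; final value = 0

0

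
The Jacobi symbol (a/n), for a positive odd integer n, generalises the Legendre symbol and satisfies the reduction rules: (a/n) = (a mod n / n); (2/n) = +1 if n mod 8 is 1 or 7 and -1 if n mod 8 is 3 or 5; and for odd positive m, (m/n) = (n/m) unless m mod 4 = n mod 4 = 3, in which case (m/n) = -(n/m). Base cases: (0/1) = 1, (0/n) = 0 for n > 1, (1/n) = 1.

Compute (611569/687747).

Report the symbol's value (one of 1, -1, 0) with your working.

flip (611569/687747) -> (687747/611569): both odd, 611569 mod 4 = 1, 687747 mod 4 = 3, so the flip contributes +1; sign now +1
(687747/611569): 687747 mod 611569 = 76178, so (687747/611569) = (76178/611569)
factor out 2^1: 76178 = 2^1·38089; with 611569 mod 8 = 1, (2/611569) = +1; sign now +1; continue with (38089/611569)
flip (38089/611569) -> (611569/38089): both odd, 38089 mod 4 = 1, 611569 mod 4 = 1, so the flip contributes +1; sign now +1
(611569/38089): 611569 mod 38089 = 2145, so (611569/38089) = (2145/38089)
flip (2145/38089) -> (38089/2145): both odd, 2145 mod 4 = 1, 38089 mod 4 = 1, so the flip contributes +1; sign now +1
(38089/2145): 38089 mod 2145 = 1624, so (38089/2145) = (1624/2145)
factor out 2^3: 1624 = 2^3·203; with 2145 mod 8 = 1, (2/2145) = +1; sign now +1; continue with (203/2145)
flip (203/2145) -> (2145/203): both odd, 203 mod 4 = 3, 2145 mod 4 = 1, so the flip contributes +1; sign now +1
(2145/203): 2145 mod 203 = 115, so (2145/203) = (115/203)
flip (115/203) -> (203/115): both odd, 115 mod 4 = 3, 203 mod 4 = 3, so the flip contributes -1; sign now -1
(203/115): 203 mod 115 = 88, so (203/115) = (88/115)
factor out 2^3: 88 = 2^3·11; with 115 mod 8 = 3, (2/115) = -1; sign now +1; continue with (11/115)
flip (11/115) -> (115/11): both odd, 11 mod 4 = 3, 115 mod 4 = 3, so the flip contributes -1; sign now -1
(115/11): 115 mod 11 = 5, so (115/11) = (5/11)
flip (5/11) -> (11/5): both odd, 5 mod 4 = 1, 11 mod 4 = 3, so the flip contributes +1; sign now -1
(11/5): 11 mod 5 = 1, so (11/5) = (1/5)
reached (1/5) = 1, so the symbol is -1

-1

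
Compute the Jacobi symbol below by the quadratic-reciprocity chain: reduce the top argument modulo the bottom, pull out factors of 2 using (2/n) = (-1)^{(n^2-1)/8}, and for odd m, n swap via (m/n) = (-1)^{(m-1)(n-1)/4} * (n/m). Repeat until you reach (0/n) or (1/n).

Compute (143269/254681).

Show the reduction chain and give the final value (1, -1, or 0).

0

flip (143269/254681) -> (254681/143269): both odd, 143269 mod 4 = 1, 254681 mod 4 = 1, so the flip contributes +1; sign now +1
(254681/143269): 254681 mod 143269 = 111412, so (254681/143269) = (111412/143269)
factor out 2^2: 111412 = 2^2·27853; with 143269 mod 8 = 5, (2/143269) = -1; sign now +1; continue with (27853/143269)
flip (27853/143269) -> (143269/27853): both odd, 27853 mod 4 = 1, 143269 mod 4 = 1, so the flip contributes +1; sign now +1
(143269/27853): 143269 mod 27853 = 4004, so (143269/27853) = (4004/27853)
factor out 2^2: 4004 = 2^2·1001; with 27853 mod 8 = 5, (2/27853) = -1; sign now +1; continue with (1001/27853)
flip (1001/27853) -> (27853/1001): both odd, 1001 mod 4 = 1, 27853 mod 4 = 1, so the flip contributes +1; sign now +1
(27853/1001): 27853 mod 1001 = 826, so (27853/1001) = (826/1001)
factor out 2^1: 826 = 2^1·413; with 1001 mod 8 = 1, (2/1001) = +1; sign now +1; continue with (413/1001)
flip (413/1001) -> (1001/413): both odd, 413 mod 4 = 1, 1001 mod 4 = 1, so the flip contributes +1; sign now +1
(1001/413): 1001 mod 413 = 175, so (1001/413) = (175/413)
flip (175/413) -> (413/175): both odd, 175 mod 4 = 3, 413 mod 4 = 1, so the flip contributes +1; sign now +1
(413/175): 413 mod 175 = 63, so (413/175) = (63/175)
flip (63/175) -> (175/63): both odd, 63 mod 4 = 3, 175 mod 4 = 3, so the flip contributes -1; sign now -1
(175/63): 175 mod 63 = 49, so (175/63) = (49/63)
flip (49/63) -> (63/49): both odd, 49 mod 4 = 1, 63 mod 4 = 3, so the flip contributes +1; sign now -1
(63/49): 63 mod 49 = 14, so (63/49) = (14/49)
factor out 2^1: 14 = 2^1·7; with 49 mod 8 = 1, (2/49) = +1; sign now -1; continue with (7/49)
flip (7/49) -> (49/7): both odd, 7 mod 4 = 3, 49 mod 4 = 1, so the flip contributes +1; sign now -1
(49/7): 49 mod 7 = 0, so (49/7) = (0/7)
reached (0/7); gcd(a, n) > 1, so (0/7) = 0 and the symbol is 0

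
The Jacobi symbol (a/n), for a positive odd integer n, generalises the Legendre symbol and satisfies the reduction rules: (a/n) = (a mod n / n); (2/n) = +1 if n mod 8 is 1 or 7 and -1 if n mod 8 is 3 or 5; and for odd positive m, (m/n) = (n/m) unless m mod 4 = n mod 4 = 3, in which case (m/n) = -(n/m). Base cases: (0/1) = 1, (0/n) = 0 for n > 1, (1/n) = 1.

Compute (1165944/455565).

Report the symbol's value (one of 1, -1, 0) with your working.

(1165944/455565) = (254814/455565)   [reduce mod 455565]
254814 = 2^1·127407; (2/455565) = -1 since 455565 mod 8 = 5, so (254814/455565) = (-1)^1·(127407/455565); sign now -1
reciprocity: (127407/455565) = +1·(455565/127407) since 127407 mod 4 = 3, 455565 mod 4 = 1; sign now -1
(455565/127407) = (73344/127407)   [reduce mod 127407]
73344 = 2^7·573; (2/127407) = +1 since 127407 mod 8 = 7, so (73344/127407) = (+1)^7·(573/127407); sign now -1
reciprocity: (573/127407) = +1·(127407/573) since 573 mod 4 = 1, 127407 mod 4 = 3; sign now -1
(127407/573) = (201/573)   [reduce mod 573]
reciprocity: (201/573) = +1·(573/201) since 201 mod 4 = 1, 573 mod 4 = 1; sign now -1
(573/201) = (171/201)   [reduce mod 201]
reciprocity: (171/201) = +1·(201/171) since 171 mod 4 = 3, 201 mod 4 = 1; sign now -1
(201/171) = (30/171)   [reduce mod 171]
30 = 2^1·15; (2/171) = -1 since 171 mod 8 = 3, so (30/171) = (-1)^1·(15/171); sign now +1
reciprocity: (15/171) = -1·(171/15) since 15 mod 4 = 3, 171 mod 4 = 3; sign now -1
(171/15) = (6/15)   [reduce mod 15]
6 = 2^1·3; (2/15) = +1 since 15 mod 8 = 7, so (6/15) = (+1)^1·(3/15); sign now -1
reciprocity: (3/15) = -1·(15/3) since 3 mod 4 = 3, 15 mod 4 = 3; sign now +1
(15/3) = (0/3)   [reduce mod 3]
(0/3) = 0   [gcd(a, n) > 1]; final value = 0

0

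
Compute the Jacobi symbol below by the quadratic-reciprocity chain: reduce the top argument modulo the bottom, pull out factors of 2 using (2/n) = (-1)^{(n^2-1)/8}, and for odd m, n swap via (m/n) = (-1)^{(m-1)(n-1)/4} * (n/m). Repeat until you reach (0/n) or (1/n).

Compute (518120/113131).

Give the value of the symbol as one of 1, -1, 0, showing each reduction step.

(518120/113131) = (65596/113131)   [reduce mod 113131]
65596 = 2^2·16399; (2/113131) = -1 since 113131 mod 8 = 3, so (65596/113131) = (-1)^2·(16399/113131); sign now +1
reciprocity: (16399/113131) = -1·(113131/16399) since 16399 mod 4 = 3, 113131 mod 4 = 3; sign now -1
(113131/16399) = (14737/16399)   [reduce mod 16399]
reciprocity: (14737/16399) = +1·(16399/14737) since 14737 mod 4 = 1, 16399 mod 4 = 3; sign now -1
(16399/14737) = (1662/14737)   [reduce mod 14737]
1662 = 2^1·831; (2/14737) = +1 since 14737 mod 8 = 1, so (1662/14737) = (+1)^1·(831/14737); sign now -1
reciprocity: (831/14737) = +1·(14737/831) since 831 mod 4 = 3, 14737 mod 4 = 1; sign now -1
(14737/831) = (610/831)   [reduce mod 831]
610 = 2^1·305; (2/831) = +1 since 831 mod 8 = 7, so (610/831) = (+1)^1·(305/831); sign now -1
reciprocity: (305/831) = +1·(831/305) since 305 mod 4 = 1, 831 mod 4 = 3; sign now -1
(831/305) = (221/305)   [reduce mod 305]
reciprocity: (221/305) = +1·(305/221) since 221 mod 4 = 1, 305 mod 4 = 1; sign now -1
(305/221) = (84/221)   [reduce mod 221]
84 = 2^2·21; (2/221) = -1 since 221 mod 8 = 5, so (84/221) = (-1)^2·(21/221); sign now -1
reciprocity: (21/221) = +1·(221/21) since 21 mod 4 = 1, 221 mod 4 = 1; sign now -1
(221/21) = (11/21)   [reduce mod 21]
reciprocity: (11/21) = +1·(21/11) since 11 mod 4 = 3, 21 mod 4 = 1; sign now -1
(21/11) = (10/11)   [reduce mod 11]
10 = 2^1·5; (2/11) = -1 since 11 mod 8 = 3, so (10/11) = (-1)^1·(5/11); sign now +1
reciprocity: (5/11) = +1·(11/5) since 5 mod 4 = 1, 11 mod 4 = 3; sign now +1
(11/5) = (1/5)   [reduce mod 5]
(1/5) = 1; final value = sign = +1

1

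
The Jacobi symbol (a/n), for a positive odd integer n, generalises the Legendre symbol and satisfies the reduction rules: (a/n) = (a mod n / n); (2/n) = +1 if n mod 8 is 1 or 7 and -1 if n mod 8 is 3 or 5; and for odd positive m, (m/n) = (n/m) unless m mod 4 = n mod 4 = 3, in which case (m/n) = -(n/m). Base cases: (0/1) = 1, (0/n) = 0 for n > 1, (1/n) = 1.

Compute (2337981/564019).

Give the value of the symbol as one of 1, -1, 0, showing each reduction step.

(2337981/564019) = (81905/564019)   [reduce mod 564019]
reciprocity: (81905/564019) = +1·(564019/81905) since 81905 mod 4 = 1, 564019 mod 4 = 3; sign now +1
(564019/81905) = (72589/81905)   [reduce mod 81905]
reciprocity: (72589/81905) = +1·(81905/72589) since 72589 mod 4 = 1, 81905 mod 4 = 1; sign now +1
(81905/72589) = (9316/72589)   [reduce mod 72589]
9316 = 2^2·2329; (2/72589) = -1 since 72589 mod 8 = 5, so (9316/72589) = (-1)^2·(2329/72589); sign now +1
reciprocity: (2329/72589) = +1·(72589/2329) since 2329 mod 4 = 1, 72589 mod 4 = 1; sign now +1
(72589/2329) = (390/2329)   [reduce mod 2329]
390 = 2^1·195; (2/2329) = +1 since 2329 mod 8 = 1, so (390/2329) = (+1)^1·(195/2329); sign now +1
reciprocity: (195/2329) = +1·(2329/195) since 195 mod 4 = 3, 2329 mod 4 = 1; sign now +1
(2329/195) = (184/195)   [reduce mod 195]
184 = 2^3·23; (2/195) = -1 since 195 mod 8 = 3, so (184/195) = (-1)^3·(23/195); sign now -1
reciprocity: (23/195) = -1·(195/23) since 23 mod 4 = 3, 195 mod 4 = 3; sign now +1
(195/23) = (11/23)   [reduce mod 23]
reciprocity: (11/23) = -1·(23/11) since 11 mod 4 = 3, 23 mod 4 = 3; sign now -1
(23/11) = (1/11)   [reduce mod 11]
(1/11) = 1; final value = sign = -1

-1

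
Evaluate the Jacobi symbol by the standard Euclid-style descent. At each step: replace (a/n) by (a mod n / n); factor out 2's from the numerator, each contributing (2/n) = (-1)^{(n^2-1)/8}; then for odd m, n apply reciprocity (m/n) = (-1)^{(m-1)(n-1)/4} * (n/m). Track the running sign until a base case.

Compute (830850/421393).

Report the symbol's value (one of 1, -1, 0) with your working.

-1

(830850/421393) = (409457/421393)   [reduce mod 421393]
reciprocity: (409457/421393) = +1·(421393/409457) since 409457 mod 4 = 1, 421393 mod 4 = 1; sign now +1
(421393/409457) = (11936/409457)   [reduce mod 409457]
11936 = 2^5·373; (2/409457) = +1 since 409457 mod 8 = 1, so (11936/409457) = (+1)^5·(373/409457); sign now +1
reciprocity: (373/409457) = +1·(409457/373) since 373 mod 4 = 1, 409457 mod 4 = 1; sign now +1
(409457/373) = (276/373)   [reduce mod 373]
276 = 2^2·69; (2/373) = -1 since 373 mod 8 = 5, so (276/373) = (-1)^2·(69/373); sign now +1
reciprocity: (69/373) = +1·(373/69) since 69 mod 4 = 1, 373 mod 4 = 1; sign now +1
(373/69) = (28/69)   [reduce mod 69]
28 = 2^2·7; (2/69) = -1 since 69 mod 8 = 5, so (28/69) = (-1)^2·(7/69); sign now +1
reciprocity: (7/69) = +1·(69/7) since 7 mod 4 = 3, 69 mod 4 = 1; sign now +1
(69/7) = (6/7)   [reduce mod 7]
6 = 2^1·3; (2/7) = +1 since 7 mod 8 = 7, so (6/7) = (+1)^1·(3/7); sign now +1
reciprocity: (3/7) = -1·(7/3) since 3 mod 4 = 3, 7 mod 4 = 3; sign now -1
(7/3) = (1/3)   [reduce mod 3]
(1/3) = 1; final value = sign = -1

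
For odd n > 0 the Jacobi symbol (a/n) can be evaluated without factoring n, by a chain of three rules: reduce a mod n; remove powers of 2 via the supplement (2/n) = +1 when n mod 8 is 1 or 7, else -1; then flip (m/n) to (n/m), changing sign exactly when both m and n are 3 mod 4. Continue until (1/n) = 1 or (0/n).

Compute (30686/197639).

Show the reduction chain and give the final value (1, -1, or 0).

30686 = 2^1·15343; (2/197639) = +1 since 197639 mod 8 = 7, so (30686/197639) = (+1)^1·(15343/197639); sign now +1
reciprocity: (15343/197639) = -1·(197639/15343) since 15343 mod 4 = 3, 197639 mod 4 = 3; sign now -1
(197639/15343) = (13523/15343)   [reduce mod 15343]
reciprocity: (13523/15343) = -1·(15343/13523) since 13523 mod 4 = 3, 15343 mod 4 = 3; sign now +1
(15343/13523) = (1820/13523)   [reduce mod 13523]
1820 = 2^2·455; (2/13523) = -1 since 13523 mod 8 = 3, so (1820/13523) = (-1)^2·(455/13523); sign now +1
reciprocity: (455/13523) = -1·(13523/455) since 455 mod 4 = 3, 13523 mod 4 = 3; sign now -1
(13523/455) = (328/455)   [reduce mod 455]
328 = 2^3·41; (2/455) = +1 since 455 mod 8 = 7, so (328/455) = (+1)^3·(41/455); sign now -1
reciprocity: (41/455) = +1·(455/41) since 41 mod 4 = 1, 455 mod 4 = 3; sign now -1
(455/41) = (4/41)   [reduce mod 41]
4 = 2^2·1; (2/41) = +1 since 41 mod 8 = 1, so (4/41) = (+1)^2·(1/41); sign now -1
(1/41) = 1; final value = sign = -1

-1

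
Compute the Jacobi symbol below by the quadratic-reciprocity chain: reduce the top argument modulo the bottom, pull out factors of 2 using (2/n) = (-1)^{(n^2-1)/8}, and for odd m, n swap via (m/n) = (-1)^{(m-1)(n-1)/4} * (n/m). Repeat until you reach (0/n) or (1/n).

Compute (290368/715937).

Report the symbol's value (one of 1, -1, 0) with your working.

-1

factor out 2^6: 290368 = 2^6·4537; with 715937 mod 8 = 1, (2/715937) = +1; sign now +1; continue with (4537/715937)
flip (4537/715937) -> (715937/4537): both odd, 4537 mod 4 = 1, 715937 mod 4 = 1, so the flip contributes +1; sign now +1
(715937/4537): 715937 mod 4537 = 3628, so (715937/4537) = (3628/4537)
factor out 2^2: 3628 = 2^2·907; with 4537 mod 8 = 1, (2/4537) = +1; sign now +1; continue with (907/4537)
flip (907/4537) -> (4537/907): both odd, 907 mod 4 = 3, 4537 mod 4 = 1, so the flip contributes +1; sign now +1
(4537/907): 4537 mod 907 = 2, so (4537/907) = (2/907)
factor out 2^1: 2 = 2^1·1; with 907 mod 8 = 3, (2/907) = -1; sign now -1; continue with (1/907)
reached (1/907) = 1, so the symbol is -1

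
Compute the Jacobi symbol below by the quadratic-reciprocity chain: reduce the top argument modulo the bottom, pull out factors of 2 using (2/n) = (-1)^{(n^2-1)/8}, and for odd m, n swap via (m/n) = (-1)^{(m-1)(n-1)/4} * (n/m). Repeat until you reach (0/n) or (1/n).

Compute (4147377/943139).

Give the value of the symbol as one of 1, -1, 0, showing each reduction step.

-1

(4147377/943139): 4147377 mod 943139 = 374821, so (4147377/943139) = (374821/943139)
flip (374821/943139) -> (943139/374821): both odd, 374821 mod 4 = 1, 943139 mod 4 = 3, so the flip contributes +1; sign now +1
(943139/374821): 943139 mod 374821 = 193497, so (943139/374821) = (193497/374821)
flip (193497/374821) -> (374821/193497): both odd, 193497 mod 4 = 1, 374821 mod 4 = 1, so the flip contributes +1; sign now +1
(374821/193497): 374821 mod 193497 = 181324, so (374821/193497) = (181324/193497)
factor out 2^2: 181324 = 2^2·45331; with 193497 mod 8 = 1, (2/193497) = +1; sign now +1; continue with (45331/193497)
flip (45331/193497) -> (193497/45331): both odd, 45331 mod 4 = 3, 193497 mod 4 = 1, so the flip contributes +1; sign now +1
(193497/45331): 193497 mod 45331 = 12173, so (193497/45331) = (12173/45331)
flip (12173/45331) -> (45331/12173): both odd, 12173 mod 4 = 1, 45331 mod 4 = 3, so the flip contributes +1; sign now +1
(45331/12173): 45331 mod 12173 = 8812, so (45331/12173) = (8812/12173)
factor out 2^2: 8812 = 2^2·2203; with 12173 mod 8 = 5, (2/12173) = -1; sign now +1; continue with (2203/12173)
flip (2203/12173) -> (12173/2203): both odd, 2203 mod 4 = 3, 12173 mod 4 = 1, so the flip contributes +1; sign now +1
(12173/2203): 12173 mod 2203 = 1158, so (12173/2203) = (1158/2203)
factor out 2^1: 1158 = 2^1·579; with 2203 mod 8 = 3, (2/2203) = -1; sign now -1; continue with (579/2203)
flip (579/2203) -> (2203/579): both odd, 579 mod 4 = 3, 2203 mod 4 = 3, so the flip contributes -1; sign now +1
(2203/579): 2203 mod 579 = 466, so (2203/579) = (466/579)
factor out 2^1: 466 = 2^1·233; with 579 mod 8 = 3, (2/579) = -1; sign now -1; continue with (233/579)
flip (233/579) -> (579/233): both odd, 233 mod 4 = 1, 579 mod 4 = 3, so the flip contributes +1; sign now -1
(579/233): 579 mod 233 = 113, so (579/233) = (113/233)
flip (113/233) -> (233/113): both odd, 113 mod 4 = 1, 233 mod 4 = 1, so the flip contributes +1; sign now -1
(233/113): 233 mod 113 = 7, so (233/113) = (7/113)
flip (7/113) -> (113/7): both odd, 7 mod 4 = 3, 113 mod 4 = 1, so the flip contributes +1; sign now -1
(113/7): 113 mod 7 = 1, so (113/7) = (1/7)
reached (1/7) = 1, so the symbol is -1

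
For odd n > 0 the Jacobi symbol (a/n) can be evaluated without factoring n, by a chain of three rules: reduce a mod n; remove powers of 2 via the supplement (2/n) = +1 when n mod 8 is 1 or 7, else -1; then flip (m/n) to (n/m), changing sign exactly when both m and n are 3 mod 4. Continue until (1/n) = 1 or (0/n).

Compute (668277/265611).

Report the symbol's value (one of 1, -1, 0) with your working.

0

(668277/265611) = (137055/265611)   [reduce mod 265611]
reciprocity: (137055/265611) = -1·(265611/137055) since 137055 mod 4 = 3, 265611 mod 4 = 3; sign now -1
(265611/137055) = (128556/137055)   [reduce mod 137055]
128556 = 2^2·32139; (2/137055) = +1 since 137055 mod 8 = 7, so (128556/137055) = (+1)^2·(32139/137055); sign now -1
reciprocity: (32139/137055) = -1·(137055/32139) since 32139 mod 4 = 3, 137055 mod 4 = 3; sign now +1
(137055/32139) = (8499/32139)   [reduce mod 32139]
reciprocity: (8499/32139) = -1·(32139/8499) since 8499 mod 4 = 3, 32139 mod 4 = 3; sign now -1
(32139/8499) = (6642/8499)   [reduce mod 8499]
6642 = 2^1·3321; (2/8499) = -1 since 8499 mod 8 = 3, so (6642/8499) = (-1)^1·(3321/8499); sign now +1
reciprocity: (3321/8499) = +1·(8499/3321) since 3321 mod 4 = 1, 8499 mod 4 = 3; sign now +1
(8499/3321) = (1857/3321)   [reduce mod 3321]
reciprocity: (1857/3321) = +1·(3321/1857) since 1857 mod 4 = 1, 3321 mod 4 = 1; sign now +1
(3321/1857) = (1464/1857)   [reduce mod 1857]
1464 = 2^3·183; (2/1857) = +1 since 1857 mod 8 = 1, so (1464/1857) = (+1)^3·(183/1857); sign now +1
reciprocity: (183/1857) = +1·(1857/183) since 183 mod 4 = 3, 1857 mod 4 = 1; sign now +1
(1857/183) = (27/183)   [reduce mod 183]
reciprocity: (27/183) = -1·(183/27) since 27 mod 4 = 3, 183 mod 4 = 3; sign now -1
(183/27) = (21/27)   [reduce mod 27]
reciprocity: (21/27) = +1·(27/21) since 21 mod 4 = 1, 27 mod 4 = 3; sign now -1
(27/21) = (6/21)   [reduce mod 21]
6 = 2^1·3; (2/21) = -1 since 21 mod 8 = 5, so (6/21) = (-1)^1·(3/21); sign now +1
reciprocity: (3/21) = +1·(21/3) since 3 mod 4 = 3, 21 mod 4 = 1; sign now +1
(21/3) = (0/3)   [reduce mod 3]
(0/3) = 0   [gcd(a, n) > 1]; final value = 0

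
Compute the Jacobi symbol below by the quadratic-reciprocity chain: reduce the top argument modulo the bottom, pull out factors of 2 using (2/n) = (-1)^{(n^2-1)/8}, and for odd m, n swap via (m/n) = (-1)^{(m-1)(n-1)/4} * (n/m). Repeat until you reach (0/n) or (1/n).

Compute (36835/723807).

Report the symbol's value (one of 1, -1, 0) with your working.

flip (36835/723807) -> (723807/36835): both odd, 36835 mod 4 = 3, 723807 mod 4 = 3, so the flip contributes -1; sign now -1
(723807/36835): 723807 mod 36835 = 23942, so (723807/36835) = (23942/36835)
factor out 2^1: 23942 = 2^1·11971; with 36835 mod 8 = 3, (2/36835) = -1; sign now +1; continue with (11971/36835)
flip (11971/36835) -> (36835/11971): both odd, 11971 mod 4 = 3, 36835 mod 4 = 3, so the flip contributes -1; sign now -1
(36835/11971): 36835 mod 11971 = 922, so (36835/11971) = (922/11971)
factor out 2^1: 922 = 2^1·461; with 11971 mod 8 = 3, (2/11971) = -1; sign now +1; continue with (461/11971)
flip (461/11971) -> (11971/461): both odd, 461 mod 4 = 1, 11971 mod 4 = 3, so the flip contributes +1; sign now +1
(11971/461): 11971 mod 461 = 446, so (11971/461) = (446/461)
factor out 2^1: 446 = 2^1·223; with 461 mod 8 = 5, (2/461) = -1; sign now -1; continue with (223/461)
flip (223/461) -> (461/223): both odd, 223 mod 4 = 3, 461 mod 4 = 1, so the flip contributes +1; sign now -1
(461/223): 461 mod 223 = 15, so (461/223) = (15/223)
flip (15/223) -> (223/15): both odd, 15 mod 4 = 3, 223 mod 4 = 3, so the flip contributes -1; sign now +1
(223/15): 223 mod 15 = 13, so (223/15) = (13/15)
flip (13/15) -> (15/13): both odd, 13 mod 4 = 1, 15 mod 4 = 3, so the flip contributes +1; sign now +1
(15/13): 15 mod 13 = 2, so (15/13) = (2/13)
factor out 2^1: 2 = 2^1·1; with 13 mod 8 = 5, (2/13) = -1; sign now -1; continue with (1/13)
reached (1/13) = 1, so the symbol is -1

-1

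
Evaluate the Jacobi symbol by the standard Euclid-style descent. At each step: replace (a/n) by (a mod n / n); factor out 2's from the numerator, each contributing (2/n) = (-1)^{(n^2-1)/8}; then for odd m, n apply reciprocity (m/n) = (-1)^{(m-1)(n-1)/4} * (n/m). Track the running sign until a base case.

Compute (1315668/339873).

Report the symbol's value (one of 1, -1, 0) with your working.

(1315668/339873) = (296049/339873)   [reduce mod 339873]
reciprocity: (296049/339873) = +1·(339873/296049) since 296049 mod 4 = 1, 339873 mod 4 = 1; sign now +1
(339873/296049) = (43824/296049)   [reduce mod 296049]
43824 = 2^4·2739; (2/296049) = +1 since 296049 mod 8 = 1, so (43824/296049) = (+1)^4·(2739/296049); sign now +1
reciprocity: (2739/296049) = +1·(296049/2739) since 2739 mod 4 = 3, 296049 mod 4 = 1; sign now +1
(296049/2739) = (237/2739)   [reduce mod 2739]
reciprocity: (237/2739) = +1·(2739/237) since 237 mod 4 = 1, 2739 mod 4 = 3; sign now +1
(2739/237) = (132/237)   [reduce mod 237]
132 = 2^2·33; (2/237) = -1 since 237 mod 8 = 5, so (132/237) = (-1)^2·(33/237); sign now +1
reciprocity: (33/237) = +1·(237/33) since 33 mod 4 = 1, 237 mod 4 = 1; sign now +1
(237/33) = (6/33)   [reduce mod 33]
6 = 2^1·3; (2/33) = +1 since 33 mod 8 = 1, so (6/33) = (+1)^1·(3/33); sign now +1
reciprocity: (3/33) = +1·(33/3) since 3 mod 4 = 3, 33 mod 4 = 1; sign now +1
(33/3) = (0/3)   [reduce mod 3]
(0/3) = 0   [gcd(a, n) > 1]; final value = 0

0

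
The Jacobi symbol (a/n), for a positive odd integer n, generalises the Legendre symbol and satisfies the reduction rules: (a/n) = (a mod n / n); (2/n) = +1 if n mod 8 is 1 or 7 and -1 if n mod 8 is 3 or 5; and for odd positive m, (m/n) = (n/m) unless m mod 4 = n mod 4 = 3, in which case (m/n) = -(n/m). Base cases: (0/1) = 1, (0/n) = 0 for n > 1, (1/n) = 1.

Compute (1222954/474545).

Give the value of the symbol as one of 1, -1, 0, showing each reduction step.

(1222954/474545): 1222954 mod 474545 = 273864, so (1222954/474545) = (273864/474545)
factor out 2^3: 273864 = 2^3·34233; with 474545 mod 8 = 1, (2/474545) = +1; sign now +1; continue with (34233/474545)
flip (34233/474545) -> (474545/34233): both odd, 34233 mod 4 = 1, 474545 mod 4 = 1, so the flip contributes +1; sign now +1
(474545/34233): 474545 mod 34233 = 29516, so (474545/34233) = (29516/34233)
factor out 2^2: 29516 = 2^2·7379; with 34233 mod 8 = 1, (2/34233) = +1; sign now +1; continue with (7379/34233)
flip (7379/34233) -> (34233/7379): both odd, 7379 mod 4 = 3, 34233 mod 4 = 1, so the flip contributes +1; sign now +1
(34233/7379): 34233 mod 7379 = 4717, so (34233/7379) = (4717/7379)
flip (4717/7379) -> (7379/4717): both odd, 4717 mod 4 = 1, 7379 mod 4 = 3, so the flip contributes +1; sign now +1
(7379/4717): 7379 mod 4717 = 2662, so (7379/4717) = (2662/4717)
factor out 2^1: 2662 = 2^1·1331; with 4717 mod 8 = 5, (2/4717) = -1; sign now -1; continue with (1331/4717)
flip (1331/4717) -> (4717/1331): both odd, 1331 mod 4 = 3, 4717 mod 4 = 1, so the flip contributes +1; sign now -1
(4717/1331): 4717 mod 1331 = 724, so (4717/1331) = (724/1331)
factor out 2^2: 724 = 2^2·181; with 1331 mod 8 = 3, (2/1331) = -1; sign now -1; continue with (181/1331)
flip (181/1331) -> (1331/181): both odd, 181 mod 4 = 1, 1331 mod 4 = 3, so the flip contributes +1; sign now -1
(1331/181): 1331 mod 181 = 64, so (1331/181) = (64/181)
factor out 2^6: 64 = 2^6·1; with 181 mod 8 = 5, (2/181) = -1; sign now -1; continue with (1/181)
reached (1/181) = 1, so the symbol is -1

-1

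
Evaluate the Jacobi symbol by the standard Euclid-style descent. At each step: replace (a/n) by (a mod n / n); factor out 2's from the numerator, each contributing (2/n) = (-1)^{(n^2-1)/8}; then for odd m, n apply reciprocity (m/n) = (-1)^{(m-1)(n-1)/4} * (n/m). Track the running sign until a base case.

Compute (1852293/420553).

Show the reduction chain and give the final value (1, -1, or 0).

(1852293/420553): 1852293 mod 420553 = 170081, so (1852293/420553) = (170081/420553)
flip (170081/420553) -> (420553/170081): both odd, 170081 mod 4 = 1, 420553 mod 4 = 1, so the flip contributes +1; sign now +1
(420553/170081): 420553 mod 170081 = 80391, so (420553/170081) = (80391/170081)
flip (80391/170081) -> (170081/80391): both odd, 80391 mod 4 = 3, 170081 mod 4 = 1, so the flip contributes +1; sign now +1
(170081/80391): 170081 mod 80391 = 9299, so (170081/80391) = (9299/80391)
flip (9299/80391) -> (80391/9299): both odd, 9299 mod 4 = 3, 80391 mod 4 = 3, so the flip contributes -1; sign now -1
(80391/9299): 80391 mod 9299 = 5999, so (80391/9299) = (5999/9299)
flip (5999/9299) -> (9299/5999): both odd, 5999 mod 4 = 3, 9299 mod 4 = 3, so the flip contributes -1; sign now +1
(9299/5999): 9299 mod 5999 = 3300, so (9299/5999) = (3300/5999)
factor out 2^2: 3300 = 2^2·825; with 5999 mod 8 = 7, (2/5999) = +1; sign now +1; continue with (825/5999)
flip (825/5999) -> (5999/825): both odd, 825 mod 4 = 1, 5999 mod 4 = 3, so the flip contributes +1; sign now +1
(5999/825): 5999 mod 825 = 224, so (5999/825) = (224/825)
factor out 2^5: 224 = 2^5·7; with 825 mod 8 = 1, (2/825) = +1; sign now +1; continue with (7/825)
flip (7/825) -> (825/7): both odd, 7 mod 4 = 3, 825 mod 4 = 1, so the flip contributes +1; sign now +1
(825/7): 825 mod 7 = 6, so (825/7) = (6/7)
factor out 2^1: 6 = 2^1·3; with 7 mod 8 = 7, (2/7) = +1; sign now +1; continue with (3/7)
flip (3/7) -> (7/3): both odd, 3 mod 4 = 3, 7 mod 4 = 3, so the flip contributes -1; sign now -1
(7/3): 7 mod 3 = 1, so (7/3) = (1/3)
reached (1/3) = 1, so the symbol is -1

-1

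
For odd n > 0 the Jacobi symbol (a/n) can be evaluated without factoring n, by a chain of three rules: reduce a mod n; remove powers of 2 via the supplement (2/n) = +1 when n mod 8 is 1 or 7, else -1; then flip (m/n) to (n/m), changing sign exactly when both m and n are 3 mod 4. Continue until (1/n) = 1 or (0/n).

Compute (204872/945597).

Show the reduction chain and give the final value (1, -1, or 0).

-1

factor out 2^3: 204872 = 2^3·25609; with 945597 mod 8 = 5, (2/945597) = -1; sign now -1; continue with (25609/945597)
flip (25609/945597) -> (945597/25609): both odd, 25609 mod 4 = 1, 945597 mod 4 = 1, so the flip contributes +1; sign now -1
(945597/25609): 945597 mod 25609 = 23673, so (945597/25609) = (23673/25609)
flip (23673/25609) -> (25609/23673): both odd, 23673 mod 4 = 1, 25609 mod 4 = 1, so the flip contributes +1; sign now -1
(25609/23673): 25609 mod 23673 = 1936, so (25609/23673) = (1936/23673)
factor out 2^4: 1936 = 2^4·121; with 23673 mod 8 = 1, (2/23673) = +1; sign now -1; continue with (121/23673)
flip (121/23673) -> (23673/121): both odd, 121 mod 4 = 1, 23673 mod 4 = 1, so the flip contributes +1; sign now -1
(23673/121): 23673 mod 121 = 78, so (23673/121) = (78/121)
factor out 2^1: 78 = 2^1·39; with 121 mod 8 = 1, (2/121) = +1; sign now -1; continue with (39/121)
flip (39/121) -> (121/39): both odd, 39 mod 4 = 3, 121 mod 4 = 1, so the flip contributes +1; sign now -1
(121/39): 121 mod 39 = 4, so (121/39) = (4/39)
factor out 2^2: 4 = 2^2·1; with 39 mod 8 = 7, (2/39) = +1; sign now -1; continue with (1/39)
reached (1/39) = 1, so the symbol is -1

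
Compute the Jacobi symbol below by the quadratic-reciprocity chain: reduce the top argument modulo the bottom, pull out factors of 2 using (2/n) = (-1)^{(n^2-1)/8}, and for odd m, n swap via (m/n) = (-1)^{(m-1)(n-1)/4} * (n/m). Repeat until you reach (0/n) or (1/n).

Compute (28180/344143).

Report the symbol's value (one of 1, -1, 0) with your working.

28180 = 2^2·7045; (2/344143) = +1 since 344143 mod 8 = 7, so (28180/344143) = (+1)^2·(7045/344143); sign now +1
reciprocity: (7045/344143) = +1·(344143/7045) since 7045 mod 4 = 1, 344143 mod 4 = 3; sign now +1
(344143/7045) = (5983/7045)   [reduce mod 7045]
reciprocity: (5983/7045) = +1·(7045/5983) since 5983 mod 4 = 3, 7045 mod 4 = 1; sign now +1
(7045/5983) = (1062/5983)   [reduce mod 5983]
1062 = 2^1·531; (2/5983) = +1 since 5983 mod 8 = 7, so (1062/5983) = (+1)^1·(531/5983); sign now +1
reciprocity: (531/5983) = -1·(5983/531) since 531 mod 4 = 3, 5983 mod 4 = 3; sign now -1
(5983/531) = (142/531)   [reduce mod 531]
142 = 2^1·71; (2/531) = -1 since 531 mod 8 = 3, so (142/531) = (-1)^1·(71/531); sign now +1
reciprocity: (71/531) = -1·(531/71) since 71 mod 4 = 3, 531 mod 4 = 3; sign now -1
(531/71) = (34/71)   [reduce mod 71]
34 = 2^1·17; (2/71) = +1 since 71 mod 8 = 7, so (34/71) = (+1)^1·(17/71); sign now -1
reciprocity: (17/71) = +1·(71/17) since 17 mod 4 = 1, 71 mod 4 = 3; sign now -1
(71/17) = (3/17)   [reduce mod 17]
reciprocity: (3/17) = +1·(17/3) since 3 mod 4 = 3, 17 mod 4 = 1; sign now -1
(17/3) = (2/3)   [reduce mod 3]
2 = 2^1·1; (2/3) = -1 since 3 mod 8 = 3, so (2/3) = (-1)^1·(1/3); sign now +1
(1/3) = 1; final value = sign = +1

1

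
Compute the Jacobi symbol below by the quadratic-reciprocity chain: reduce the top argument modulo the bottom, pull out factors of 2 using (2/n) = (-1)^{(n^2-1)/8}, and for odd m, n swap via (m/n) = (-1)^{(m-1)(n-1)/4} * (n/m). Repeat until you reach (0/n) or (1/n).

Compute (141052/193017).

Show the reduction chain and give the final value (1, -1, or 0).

141052 = 2^2·35263; (2/193017) = +1 since 193017 mod 8 = 1, so (141052/193017) = (+1)^2·(35263/193017); sign now +1
reciprocity: (35263/193017) = +1·(193017/35263) since 35263 mod 4 = 3, 193017 mod 4 = 1; sign now +1
(193017/35263) = (16702/35263)   [reduce mod 35263]
16702 = 2^1·8351; (2/35263) = +1 since 35263 mod 8 = 7, so (16702/35263) = (+1)^1·(8351/35263); sign now +1
reciprocity: (8351/35263) = -1·(35263/8351) since 8351 mod 4 = 3, 35263 mod 4 = 3; sign now -1
(35263/8351) = (1859/8351)   [reduce mod 8351]
reciprocity: (1859/8351) = -1·(8351/1859) since 1859 mod 4 = 3, 8351 mod 4 = 3; sign now +1
(8351/1859) = (915/1859)   [reduce mod 1859]
reciprocity: (915/1859) = -1·(1859/915) since 915 mod 4 = 3, 1859 mod 4 = 3; sign now -1
(1859/915) = (29/915)   [reduce mod 915]
reciprocity: (29/915) = +1·(915/29) since 29 mod 4 = 1, 915 mod 4 = 3; sign now -1
(915/29) = (16/29)   [reduce mod 29]
16 = 2^4·1; (2/29) = -1 since 29 mod 8 = 5, so (16/29) = (-1)^4·(1/29); sign now -1
(1/29) = 1; final value = sign = -1

-1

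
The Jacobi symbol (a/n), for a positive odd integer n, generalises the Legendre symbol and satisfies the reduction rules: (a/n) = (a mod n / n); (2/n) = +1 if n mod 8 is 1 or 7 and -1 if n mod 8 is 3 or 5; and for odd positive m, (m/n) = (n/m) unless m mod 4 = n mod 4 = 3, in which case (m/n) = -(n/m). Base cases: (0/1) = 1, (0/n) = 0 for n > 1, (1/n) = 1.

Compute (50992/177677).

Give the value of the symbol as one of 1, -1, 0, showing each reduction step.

-1

50992 = 2^4·3187; (2/177677) = -1 since 177677 mod 8 = 5, so (50992/177677) = (-1)^4·(3187/177677); sign now +1
reciprocity: (3187/177677) = +1·(177677/3187) since 3187 mod 4 = 3, 177677 mod 4 = 1; sign now +1
(177677/3187) = (2392/3187)   [reduce mod 3187]
2392 = 2^3·299; (2/3187) = -1 since 3187 mod 8 = 3, so (2392/3187) = (-1)^3·(299/3187); sign now -1
reciprocity: (299/3187) = -1·(3187/299) since 299 mod 4 = 3, 3187 mod 4 = 3; sign now +1
(3187/299) = (197/299)   [reduce mod 299]
reciprocity: (197/299) = +1·(299/197) since 197 mod 4 = 1, 299 mod 4 = 3; sign now +1
(299/197) = (102/197)   [reduce mod 197]
102 = 2^1·51; (2/197) = -1 since 197 mod 8 = 5, so (102/197) = (-1)^1·(51/197); sign now -1
reciprocity: (51/197) = +1·(197/51) since 51 mod 4 = 3, 197 mod 4 = 1; sign now -1
(197/51) = (44/51)   [reduce mod 51]
44 = 2^2·11; (2/51) = -1 since 51 mod 8 = 3, so (44/51) = (-1)^2·(11/51); sign now -1
reciprocity: (11/51) = -1·(51/11) since 11 mod 4 = 3, 51 mod 4 = 3; sign now +1
(51/11) = (7/11)   [reduce mod 11]
reciprocity: (7/11) = -1·(11/7) since 7 mod 4 = 3, 11 mod 4 = 3; sign now -1
(11/7) = (4/7)   [reduce mod 7]
4 = 2^2·1; (2/7) = +1 since 7 mod 8 = 7, so (4/7) = (+1)^2·(1/7); sign now -1
(1/7) = 1; final value = sign = -1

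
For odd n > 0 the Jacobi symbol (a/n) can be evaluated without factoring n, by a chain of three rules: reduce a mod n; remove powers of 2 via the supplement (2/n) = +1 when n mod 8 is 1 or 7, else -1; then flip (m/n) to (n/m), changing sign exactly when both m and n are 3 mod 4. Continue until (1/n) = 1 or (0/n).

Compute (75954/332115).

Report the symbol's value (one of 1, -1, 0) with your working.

factor out 2^1: 75954 = 2^1·37977; with 332115 mod 8 = 3, (2/332115) = -1; sign now -1; continue with (37977/332115)
flip (37977/332115) -> (332115/37977): both odd, 37977 mod 4 = 1, 332115 mod 4 = 3, so the flip contributes +1; sign now -1
(332115/37977): 332115 mod 37977 = 28299, so (332115/37977) = (28299/37977)
flip (28299/37977) -> (37977/28299): both odd, 28299 mod 4 = 3, 37977 mod 4 = 1, so the flip contributes +1; sign now -1
(37977/28299): 37977 mod 28299 = 9678, so (37977/28299) = (9678/28299)
factor out 2^1: 9678 = 2^1·4839; with 28299 mod 8 = 3, (2/28299) = -1; sign now +1; continue with (4839/28299)
flip (4839/28299) -> (28299/4839): both odd, 4839 mod 4 = 3, 28299 mod 4 = 3, so the flip contributes -1; sign now -1
(28299/4839): 28299 mod 4839 = 4104, so (28299/4839) = (4104/4839)
factor out 2^3: 4104 = 2^3·513; with 4839 mod 8 = 7, (2/4839) = +1; sign now -1; continue with (513/4839)
flip (513/4839) -> (4839/513): both odd, 513 mod 4 = 1, 4839 mod 4 = 3, so the flip contributes +1; sign now -1
(4839/513): 4839 mod 513 = 222, so (4839/513) = (222/513)
factor out 2^1: 222 = 2^1·111; with 513 mod 8 = 1, (2/513) = +1; sign now -1; continue with (111/513)
flip (111/513) -> (513/111): both odd, 111 mod 4 = 3, 513 mod 4 = 1, so the flip contributes +1; sign now -1
(513/111): 513 mod 111 = 69, so (513/111) = (69/111)
flip (69/111) -> (111/69): both odd, 69 mod 4 = 1, 111 mod 4 = 3, so the flip contributes +1; sign now -1
(111/69): 111 mod 69 = 42, so (111/69) = (42/69)
factor out 2^1: 42 = 2^1·21; with 69 mod 8 = 5, (2/69) = -1; sign now +1; continue with (21/69)
flip (21/69) -> (69/21): both odd, 21 mod 4 = 1, 69 mod 4 = 1, so the flip contributes +1; sign now +1
(69/21): 69 mod 21 = 6, so (69/21) = (6/21)
factor out 2^1: 6 = 2^1·3; with 21 mod 8 = 5, (2/21) = -1; sign now -1; continue with (3/21)
flip (3/21) -> (21/3): both odd, 3 mod 4 = 3, 21 mod 4 = 1, so the flip contributes +1; sign now -1
(21/3): 21 mod 3 = 0, so (21/3) = (0/3)
reached (0/3); gcd(a, n) > 1, so (0/3) = 0 and the symbol is 0

0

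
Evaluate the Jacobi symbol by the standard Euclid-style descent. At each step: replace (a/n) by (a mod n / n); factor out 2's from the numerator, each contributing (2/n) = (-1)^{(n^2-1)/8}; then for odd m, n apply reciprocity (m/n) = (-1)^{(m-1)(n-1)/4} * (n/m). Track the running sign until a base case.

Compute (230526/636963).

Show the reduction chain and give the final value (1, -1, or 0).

factor out 2^1: 230526 = 2^1·115263; with 636963 mod 8 = 3, (2/636963) = -1; sign now -1; continue with (115263/636963)
flip (115263/636963) -> (636963/115263): both odd, 115263 mod 4 = 3, 636963 mod 4 = 3, so the flip contributes -1; sign now +1
(636963/115263): 636963 mod 115263 = 60648, so (636963/115263) = (60648/115263)
factor out 2^3: 60648 = 2^3·7581; with 115263 mod 8 = 7, (2/115263) = +1; sign now +1; continue with (7581/115263)
flip (7581/115263) -> (115263/7581): both odd, 7581 mod 4 = 1, 115263 mod 4 = 3, so the flip contributes +1; sign now +1
(115263/7581): 115263 mod 7581 = 1548, so (115263/7581) = (1548/7581)
factor out 2^2: 1548 = 2^2·387; with 7581 mod 8 = 5, (2/7581) = -1; sign now +1; continue with (387/7581)
flip (387/7581) -> (7581/387): both odd, 387 mod 4 = 3, 7581 mod 4 = 1, so the flip contributes +1; sign now +1
(7581/387): 7581 mod 387 = 228, so (7581/387) = (228/387)
factor out 2^2: 228 = 2^2·57; with 387 mod 8 = 3, (2/387) = -1; sign now +1; continue with (57/387)
flip (57/387) -> (387/57): both odd, 57 mod 4 = 1, 387 mod 4 = 3, so the flip contributes +1; sign now +1
(387/57): 387 mod 57 = 45, so (387/57) = (45/57)
flip (45/57) -> (57/45): both odd, 45 mod 4 = 1, 57 mod 4 = 1, so the flip contributes +1; sign now +1
(57/45): 57 mod 45 = 12, so (57/45) = (12/45)
factor out 2^2: 12 = 2^2·3; with 45 mod 8 = 5, (2/45) = -1; sign now +1; continue with (3/45)
flip (3/45) -> (45/3): both odd, 3 mod 4 = 3, 45 mod 4 = 1, so the flip contributes +1; sign now +1
(45/3): 45 mod 3 = 0, so (45/3) = (0/3)
reached (0/3); gcd(a, n) > 1, so (0/3) = 0 and the symbol is 0

0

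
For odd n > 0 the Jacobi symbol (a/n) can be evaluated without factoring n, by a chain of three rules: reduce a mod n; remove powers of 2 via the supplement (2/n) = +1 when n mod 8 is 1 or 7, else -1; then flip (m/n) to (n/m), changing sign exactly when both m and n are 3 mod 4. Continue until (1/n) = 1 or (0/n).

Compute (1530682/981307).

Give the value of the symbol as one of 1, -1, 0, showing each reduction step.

(1530682/981307) = (549375/981307)   [reduce mod 981307]
reciprocity: (549375/981307) = -1·(981307/549375) since 549375 mod 4 = 3, 981307 mod 4 = 3; sign now -1
(981307/549375) = (431932/549375)   [reduce mod 549375]
431932 = 2^2·107983; (2/549375) = +1 since 549375 mod 8 = 7, so (431932/549375) = (+1)^2·(107983/549375); sign now -1
reciprocity: (107983/549375) = -1·(549375/107983) since 107983 mod 4 = 3, 549375 mod 4 = 3; sign now +1
(549375/107983) = (9460/107983)   [reduce mod 107983]
9460 = 2^2·2365; (2/107983) = +1 since 107983 mod 8 = 7, so (9460/107983) = (+1)^2·(2365/107983); sign now +1
reciprocity: (2365/107983) = +1·(107983/2365) since 2365 mod 4 = 1, 107983 mod 4 = 3; sign now +1
(107983/2365) = (1558/2365)   [reduce mod 2365]
1558 = 2^1·779; (2/2365) = -1 since 2365 mod 8 = 5, so (1558/2365) = (-1)^1·(779/2365); sign now -1
reciprocity: (779/2365) = +1·(2365/779) since 779 mod 4 = 3, 2365 mod 4 = 1; sign now -1
(2365/779) = (28/779)   [reduce mod 779]
28 = 2^2·7; (2/779) = -1 since 779 mod 8 = 3, so (28/779) = (-1)^2·(7/779); sign now -1
reciprocity: (7/779) = -1·(779/7) since 7 mod 4 = 3, 779 mod 4 = 3; sign now +1
(779/7) = (2/7)   [reduce mod 7]
2 = 2^1·1; (2/7) = +1 since 7 mod 8 = 7, so (2/7) = (+1)^1·(1/7); sign now +1
(1/7) = 1; final value = sign = +1

1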